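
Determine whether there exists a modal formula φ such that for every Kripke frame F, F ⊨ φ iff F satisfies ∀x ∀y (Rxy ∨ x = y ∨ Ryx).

If a class were modally definable it would be closed under disjoint unions (Goldblatt–Thomason).
Take 2 disjoint single-world reflexive frames: each is trivially connected, but their disjoint union has 2 worlds with no edge between distinct components, so it is not connected.
Hence connectedness of R is not modally definable.

Not modally definable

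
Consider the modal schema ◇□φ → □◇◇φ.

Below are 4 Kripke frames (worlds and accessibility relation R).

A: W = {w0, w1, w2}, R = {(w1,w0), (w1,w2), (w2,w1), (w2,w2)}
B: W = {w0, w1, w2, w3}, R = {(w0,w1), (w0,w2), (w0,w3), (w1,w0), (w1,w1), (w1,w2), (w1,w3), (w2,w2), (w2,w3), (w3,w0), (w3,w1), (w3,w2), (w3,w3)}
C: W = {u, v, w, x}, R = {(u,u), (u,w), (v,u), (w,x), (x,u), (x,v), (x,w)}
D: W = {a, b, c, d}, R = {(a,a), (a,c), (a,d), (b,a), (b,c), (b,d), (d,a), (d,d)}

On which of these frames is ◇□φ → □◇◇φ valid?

The schema corresponds to a generalized confluence (Geach) condition: ∀x ∀y ∀z ((xRy ∧ xRz) → ∃w (yRw ∧ zR²w)).
A: fails — w1Rw0, w1Rw0 but no w with w0Rw and w0R²w.
B: holds.
C: fails — uRw, uRw but no t with wRt and wR²t.
D: fails — aRa, aRc but no w with aRw and cR²w.

B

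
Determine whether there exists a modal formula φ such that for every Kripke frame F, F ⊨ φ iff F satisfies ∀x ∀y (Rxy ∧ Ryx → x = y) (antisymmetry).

No

If a class were modally definable it would be closed under surjective bounded morphisms (Goldblatt–Thomason).
The 6-cycle (worlds 0,1,2,3,4,5 with 0→1→2→3→4→5→0) is antisymmetric. Sending even-indexed worlds to s and odd-indexed worlds to t is a surjective bounded morphism onto the two-world frame with s↔t, which is not antisymmetric.
So the class is not modally definable.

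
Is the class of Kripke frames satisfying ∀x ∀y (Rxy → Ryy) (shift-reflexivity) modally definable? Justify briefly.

This is a Sahlqvist condition; the T□ axiom □(□q → q) defines it.
Suppose □(□q→q) is valid. Take Rxy and set V(q)={w : Ryw}. Then at y, □q holds; since □(□q→q) at x, □q→q at y, so q at y, i.e. Ryy.

Definable; □(□q → q) defines it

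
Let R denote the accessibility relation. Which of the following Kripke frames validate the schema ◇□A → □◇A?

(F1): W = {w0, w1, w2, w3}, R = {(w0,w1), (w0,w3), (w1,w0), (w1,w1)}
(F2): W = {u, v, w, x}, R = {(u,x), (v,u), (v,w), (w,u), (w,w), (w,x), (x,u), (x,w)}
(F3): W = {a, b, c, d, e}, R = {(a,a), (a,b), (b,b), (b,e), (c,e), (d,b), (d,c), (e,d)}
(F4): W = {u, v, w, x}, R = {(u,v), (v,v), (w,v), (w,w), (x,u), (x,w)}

Frame correspondent (Sahlqvist): ∀x ∀y ∀z (Rxy ∧ Rxz → ∃w (Ryw ∧ Rzw)) — i.e. convergence.
(F1): fails — Rw0w1 and Rw0w3 but w1 and w3 have no common successor.
(F2): fails — Rwu and Rwx but u and x have no common successor.
(F3): fails — Rbb and Rbe but b and e have no common successor.
(F4): holds.
Valid on: (F4).

(F4)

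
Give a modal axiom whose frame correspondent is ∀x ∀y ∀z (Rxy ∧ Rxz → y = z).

This is partial functionality; the standard corresponding axiom is CD: ◇r → □r.
Suppose ◇r→□r is valid. Take Rxy, Rxz and set V(r)={y}. Then ◇r at x, so □r at x, so r at z, i.e. z=y.

◇r → □r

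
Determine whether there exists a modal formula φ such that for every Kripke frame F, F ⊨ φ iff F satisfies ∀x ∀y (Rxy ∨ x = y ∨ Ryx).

Modal frame validity is preserved under disjoint unions.
Take 3 disjoint single-world reflexive frames: each is trivially connected, but their disjoint union has 3 worlds with no edge between distinct components, so it is not connected.
So the class is not modally definable.

No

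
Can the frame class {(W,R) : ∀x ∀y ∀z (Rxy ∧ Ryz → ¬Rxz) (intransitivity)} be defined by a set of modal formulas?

No — not modally definable

Any modally definable frame class is closed under surjective bounded morphisms.
The 3-cycle (worlds a,b,c with a→b→c→a) is intransitive. Mapping every world to a single reflexive point • is a surjective bounded morphism; the reflexive point is not intransitive (R••∧R•• but R••).
So no modal formula (or set of formulas) defines exactly the intransitive frames.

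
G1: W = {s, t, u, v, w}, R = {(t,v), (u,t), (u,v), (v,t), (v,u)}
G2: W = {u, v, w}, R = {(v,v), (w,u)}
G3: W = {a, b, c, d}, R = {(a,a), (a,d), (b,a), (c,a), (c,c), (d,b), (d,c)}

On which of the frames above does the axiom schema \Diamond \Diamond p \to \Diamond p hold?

This is the axiom for transitivity; its first-order frame correspondent is \forall x \forall y \forall z (Rxy \wedge Ryz \to Rxz).
G1: fails — Ruv and Rvu but not Ruu.
G2: condition met.
G3: fails — Rdc and Rca but not Rda.
Valid on: G2.

G2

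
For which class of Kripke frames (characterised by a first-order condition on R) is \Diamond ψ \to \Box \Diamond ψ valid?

the Euclidean property: \forall x \forall y \forall z (Rxy \wedge Rxz \to Ryz)

Suppose ◇ψ→□◇ψ is valid. Take Rxy, Rxz and set V(ψ)={y}. Then ◇ψ at x, so □◇ψ at x, so ◇ψ at z, so some w with Rzw has ψ; w=y, i.e. Rzy. By symmetry of the argument, Ryz.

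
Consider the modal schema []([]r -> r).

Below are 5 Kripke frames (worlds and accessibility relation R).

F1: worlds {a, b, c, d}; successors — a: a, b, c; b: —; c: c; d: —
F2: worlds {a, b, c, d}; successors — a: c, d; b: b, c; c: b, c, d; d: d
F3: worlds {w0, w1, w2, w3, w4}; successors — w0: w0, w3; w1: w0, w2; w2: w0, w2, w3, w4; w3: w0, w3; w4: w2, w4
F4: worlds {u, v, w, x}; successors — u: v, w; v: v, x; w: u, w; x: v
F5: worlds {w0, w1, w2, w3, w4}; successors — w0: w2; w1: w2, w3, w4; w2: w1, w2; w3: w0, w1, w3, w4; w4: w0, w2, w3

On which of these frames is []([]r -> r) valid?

F2, F3

The schema corresponds to shift-reflexivity: forall x forall y (Rxy -> Ryy).
F1: fails — Rab but not Rbb.
F2: satisfies the condition.
F3: satisfies the condition.
F4: fails — Rwu but not Ruu.
F5: fails — Rw3w1 but not Rw1w1.
Valid on: F2, F3.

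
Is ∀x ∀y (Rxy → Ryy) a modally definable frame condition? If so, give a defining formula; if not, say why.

Yes — defined by □(□r → r)

Yes: it is shift-reflexivity, defined by the T□ schema □(□r → r).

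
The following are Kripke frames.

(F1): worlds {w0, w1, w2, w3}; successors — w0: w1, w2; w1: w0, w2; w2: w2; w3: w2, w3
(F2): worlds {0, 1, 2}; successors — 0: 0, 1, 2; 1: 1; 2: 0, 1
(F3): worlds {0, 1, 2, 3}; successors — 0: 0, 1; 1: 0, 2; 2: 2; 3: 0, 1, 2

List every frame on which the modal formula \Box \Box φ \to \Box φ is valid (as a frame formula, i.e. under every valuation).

This is the axiom for density; its first-order frame correspondent is \forall x \forall y (Rxy \to \exists z (Rxz \wedge Rzy)).
(F1): fails — Rw1w0 but no z with Rw1z and Rzw0.
(F2): ✓.
(F3): ✓.

(F2), (F3)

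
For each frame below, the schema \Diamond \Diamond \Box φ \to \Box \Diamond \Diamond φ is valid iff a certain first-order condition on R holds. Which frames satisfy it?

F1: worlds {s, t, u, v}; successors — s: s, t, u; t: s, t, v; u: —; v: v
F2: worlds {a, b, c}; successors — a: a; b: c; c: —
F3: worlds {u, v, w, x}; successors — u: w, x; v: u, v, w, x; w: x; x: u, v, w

This is the axiom for a generalized confluence (Geach) condition; its first-order frame correspondent is \forall x \forall y \forall z ((x R^2 y \wedge xRz) \to \exists w (yRw \wedge z R^2 w)).
F1: fails — sR²s, sRu but no w with sRw and uR²w.
F2: satisfies the condition.
F3: fails — uR²w, uRw but no t with wRt and wR²t.

F2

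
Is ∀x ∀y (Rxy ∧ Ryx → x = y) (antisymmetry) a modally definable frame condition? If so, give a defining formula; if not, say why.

Any modally definable frame class is closed under surjective bounded morphisms.
The 8-cycle (worlds s,t,u,v,w,x,y,z with s→t→u→v→w→x→y→z→s) is antisymmetric. Sending even-indexed worlds to s and odd-indexed worlds to t is a surjective bounded morphism onto the two-world frame with s↔t, which is not antisymmetric.
So the class is not modally definable.

No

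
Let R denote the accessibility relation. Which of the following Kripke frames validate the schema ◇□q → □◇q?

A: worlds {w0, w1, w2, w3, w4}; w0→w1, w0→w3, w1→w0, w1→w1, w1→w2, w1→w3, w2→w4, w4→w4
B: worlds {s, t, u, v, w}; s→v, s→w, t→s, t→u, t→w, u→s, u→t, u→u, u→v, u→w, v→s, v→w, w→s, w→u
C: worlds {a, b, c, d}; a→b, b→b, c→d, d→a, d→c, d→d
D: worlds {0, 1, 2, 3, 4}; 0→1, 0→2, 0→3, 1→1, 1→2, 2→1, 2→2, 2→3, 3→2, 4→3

D

The schema corresponds to convergence: ∀x ∀y ∀z (Rxy ∧ Rxz → ∃w (Ryw ∧ Rzw)).
A: fails — Rw0w1 and Rw0w3 but w1 and w3 have no common successor.
B: fails — Rts and Rtw but s and w have no common successor.
C: fails — Rdc and Rda but c and a have no common successor.
D: holds.
Valid on: D.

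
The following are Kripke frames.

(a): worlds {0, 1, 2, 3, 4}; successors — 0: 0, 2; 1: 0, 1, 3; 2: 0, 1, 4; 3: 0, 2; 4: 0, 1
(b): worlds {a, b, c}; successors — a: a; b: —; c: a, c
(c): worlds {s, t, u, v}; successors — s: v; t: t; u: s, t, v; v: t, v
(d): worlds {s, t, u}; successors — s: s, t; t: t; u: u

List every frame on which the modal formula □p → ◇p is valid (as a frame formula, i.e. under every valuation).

This is the axiom for seriality; its first-order frame correspondent is ∀x ∃y Rxy.
(a): satisfies the condition.
(b): fails — world b has no successor.
(c): satisfies the condition.
(d): satisfies the condition.

(a), (c), (d)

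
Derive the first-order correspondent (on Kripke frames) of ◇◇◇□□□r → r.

This is a Sahlqvist (Geach-type) schema ◇^3□^3r → □^0◇^0r.
Minimal-valuation argument: fix x; take any y with xR^3y and any z with xR^0z. Set V(r) to the set of worlds R-reachable from y in exactly 3 steps. Then □^3r holds at y, so the antecedent holds at x; validity forces ◇^0r at z, giving a w with zR^0w and yR^3w.
First-order correspondent: ∀x ∀y (xR³y → ∃w (yR³w ∧ x = w)).

∀x ∀y (xR³y → ∃w (yR³w ∧ x = w))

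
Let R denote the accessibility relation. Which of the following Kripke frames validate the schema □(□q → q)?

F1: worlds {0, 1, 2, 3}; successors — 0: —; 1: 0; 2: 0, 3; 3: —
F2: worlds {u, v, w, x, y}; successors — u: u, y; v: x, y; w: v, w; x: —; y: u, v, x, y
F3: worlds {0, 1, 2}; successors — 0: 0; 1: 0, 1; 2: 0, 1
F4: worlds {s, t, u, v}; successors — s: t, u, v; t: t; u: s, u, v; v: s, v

F3

Frame correspondent (Sahlqvist): ∀x ∀y (Rxy → Ryy) — i.e. shift-reflexivity.
F1: fails — R10 but not R00.
F2: fails — Ryx but not Rxx.
F3: holds.
F4: fails — Rus but not Rss.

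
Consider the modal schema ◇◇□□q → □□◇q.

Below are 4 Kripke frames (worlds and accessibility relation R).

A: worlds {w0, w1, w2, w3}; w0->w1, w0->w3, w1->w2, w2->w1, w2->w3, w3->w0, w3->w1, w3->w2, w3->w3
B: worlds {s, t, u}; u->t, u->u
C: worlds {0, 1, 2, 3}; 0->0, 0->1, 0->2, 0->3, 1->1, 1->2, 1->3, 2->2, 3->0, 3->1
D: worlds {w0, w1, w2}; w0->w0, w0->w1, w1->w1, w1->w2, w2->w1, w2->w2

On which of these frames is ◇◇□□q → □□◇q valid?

This is the axiom for a generalized confluence (Geach) condition; its first-order frame correspondent is ∀x ∀y ∀z ((xR²y ∧ xR²z) → ∃w (yR²w ∧ zRw)).
A: fails — w0R²w1, w0R²w1 but no w with w1R²w and w1Rw.
B: fails — uR²t, uR²t but no w with tR²w and tRw.
C: fails — 0R²2, 0R²3 but no w with 2R²w and 3Rw.
D: condition met.
Valid on: D.

D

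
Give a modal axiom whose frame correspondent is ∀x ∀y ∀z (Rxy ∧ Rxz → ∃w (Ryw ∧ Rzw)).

◇□p → □◇p

A defining formula is ◇□p → □◇p (the .2 axiom).
Suppose ◇□p→□◇p is valid. Take Rxy, Rxz and set V(p)={w : Ryw}. Then □p at y so ◇□p at x, so □◇p at x, so ◇p at z, giving w with Rzw and Ryw.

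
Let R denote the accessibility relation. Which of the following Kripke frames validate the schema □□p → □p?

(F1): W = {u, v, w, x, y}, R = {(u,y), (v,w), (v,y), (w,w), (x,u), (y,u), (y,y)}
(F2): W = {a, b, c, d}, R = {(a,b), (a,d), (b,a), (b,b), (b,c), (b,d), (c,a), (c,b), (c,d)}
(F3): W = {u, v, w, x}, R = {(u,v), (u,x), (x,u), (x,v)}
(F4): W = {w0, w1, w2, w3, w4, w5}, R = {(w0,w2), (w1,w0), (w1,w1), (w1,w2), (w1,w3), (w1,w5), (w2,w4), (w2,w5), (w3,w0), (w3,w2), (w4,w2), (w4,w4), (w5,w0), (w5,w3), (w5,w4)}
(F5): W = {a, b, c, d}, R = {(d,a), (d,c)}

(F2)

This is the axiom for density; its first-order frame correspondent is ∀x ∀y (Rxy → ∃z (Rxz ∧ Rzy)).
(F1): fails — Rxu but no z with Rxz and Rzu.
(F2): ✓.
(F3): fails — Rxu but no z with Rxz and Rzu.
(F4): fails — Rw3w0 but no z with Rw3z and Rzw0.
(F5): fails — Rda but no z with Rdz and Rza.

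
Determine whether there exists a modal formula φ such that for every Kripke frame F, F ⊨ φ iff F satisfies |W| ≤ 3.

No — not modally definable

If a class were modally definable it would be closed under disjoint unions (Goldblatt–Thomason).
Any modal formula valid on each of 4 disjoint one-world frames is valid on their disjoint union (validity is preserved under disjoint unions). Each one-world frame has |W|=1≤3, but the union has |W|=4.
Hence having at most 3 worlds is not modally definable.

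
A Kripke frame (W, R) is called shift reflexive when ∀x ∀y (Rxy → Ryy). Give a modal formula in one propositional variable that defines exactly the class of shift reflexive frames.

□(□s → s)

This is shift-reflexivity; the standard corresponding axiom is T□: □(□s → s).
Suppose □(□s→s) is valid. Take Rxy and set V(s)={w : Ryw}. Then at y, □s holds; since □(□s→s) at x, □s→s at y, so s at y, i.e. Ryy.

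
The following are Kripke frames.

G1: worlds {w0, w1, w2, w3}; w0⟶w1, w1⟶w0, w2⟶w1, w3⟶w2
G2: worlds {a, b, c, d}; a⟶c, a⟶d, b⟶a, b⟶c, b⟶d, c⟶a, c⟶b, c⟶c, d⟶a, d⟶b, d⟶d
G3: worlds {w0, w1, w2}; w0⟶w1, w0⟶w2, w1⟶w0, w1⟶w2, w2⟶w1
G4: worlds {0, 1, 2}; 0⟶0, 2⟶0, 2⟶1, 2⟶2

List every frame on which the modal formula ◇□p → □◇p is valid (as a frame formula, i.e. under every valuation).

G1, G2

Frame correspondent (Sahlqvist): ∀x ∀y ∀z (Rxy ∧ Rxz → ∃w (Ryw ∧ Rzw)) — i.e. convergence.
G1: satisfies the condition.
G2: satisfies the condition.
G3: fails — Rw0w1 and Rw0w2 but w1 and w2 have no common successor.
G4: fails — R22 and R21 but 2 and 1 have no common successor.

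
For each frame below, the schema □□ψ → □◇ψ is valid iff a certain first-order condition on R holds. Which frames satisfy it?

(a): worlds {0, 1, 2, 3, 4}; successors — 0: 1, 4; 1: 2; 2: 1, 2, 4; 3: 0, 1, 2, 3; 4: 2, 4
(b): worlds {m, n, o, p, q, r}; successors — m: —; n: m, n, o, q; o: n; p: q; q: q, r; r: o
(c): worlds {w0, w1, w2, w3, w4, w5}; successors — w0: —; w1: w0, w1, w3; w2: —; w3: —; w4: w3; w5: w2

This is the axiom for a generalized confluence (Geach) condition; its first-order frame correspondent is ∀x ∀z (xRz → ∃w (xR²w ∧ zRw)).
(a): ✓.
(b): fails — nRm but no w with nR²w and mRw.
(c): fails — w1Rw0 but no w with w1R²w and w0Rw.

(a)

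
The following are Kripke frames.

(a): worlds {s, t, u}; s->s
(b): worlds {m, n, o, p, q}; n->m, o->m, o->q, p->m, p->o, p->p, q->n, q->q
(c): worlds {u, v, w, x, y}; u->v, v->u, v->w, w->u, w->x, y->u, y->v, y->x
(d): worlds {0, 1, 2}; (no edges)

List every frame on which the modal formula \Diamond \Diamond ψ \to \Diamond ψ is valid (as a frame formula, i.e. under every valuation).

The schema corresponds to transitivity: \forall x \forall y \forall z (Rxy \wedge Ryz \to Rxz).
(a): condition met.
(b): fails — Rpo and Roq but not Rpq.
(c): fails — Ruv and Rvw but not Ruw.
(d): condition met.

(a), (d)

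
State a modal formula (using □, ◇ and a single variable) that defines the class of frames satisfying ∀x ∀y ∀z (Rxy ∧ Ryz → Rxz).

□r → □□r

The condition is transitivity. The 4 schema □r → □□r defines it.
Suppose □r→□□r is valid. Take Rxy, Ryz and set V(r)={w : Rxw}. Then □r at x, so □□r at x, so □r at y, so r at z, i.e. Rxz.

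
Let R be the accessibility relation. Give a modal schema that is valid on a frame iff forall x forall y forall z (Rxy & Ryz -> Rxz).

□ψ → □□ψ

A defining formula is □ψ → □□ψ (the 4 axiom).
Suppose □ψ→□□ψ is valid. Take Rxy, Ryz and set V(ψ)={w : Rxw}. Then □ψ at x, so □□ψ at x, so □ψ at y, so ψ at z, i.e. Rxz.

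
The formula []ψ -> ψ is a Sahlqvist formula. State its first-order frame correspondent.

Suppose □ψ→ψ is valid. At any x set V(ψ)={w : Rxw}. Then □ψ holds at x, so ψ holds at x, i.e. Rxx.

Reflexivity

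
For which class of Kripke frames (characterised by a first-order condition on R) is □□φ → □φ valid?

density

Suppose □□φ→□φ is valid. Take Rxy and set V(φ)={w : xR²w}. Then □□φ at x, so □φ at x, so φ at y, i.e. ∃z(Rxz∧Rzy).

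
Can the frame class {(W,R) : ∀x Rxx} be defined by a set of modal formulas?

This is a Sahlqvist condition; the T axiom □r → r defines it.
Suppose □r→r is valid. At any x set V(r)={w : Rxw}. Then □r holds at x, so r holds at x, i.e. Rxx.

Yes — defined by □r → r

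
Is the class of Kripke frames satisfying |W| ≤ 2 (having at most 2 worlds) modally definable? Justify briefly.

Not modally definable

Modal frame validity is preserved under disjoint unions.
Any modal formula valid on each of 3 disjoint one-world frames is valid on their disjoint union (validity is preserved under disjoint unions). Each one-world frame has |W|=1≤2, but the union has |W|=3.
So the class is not modally definable.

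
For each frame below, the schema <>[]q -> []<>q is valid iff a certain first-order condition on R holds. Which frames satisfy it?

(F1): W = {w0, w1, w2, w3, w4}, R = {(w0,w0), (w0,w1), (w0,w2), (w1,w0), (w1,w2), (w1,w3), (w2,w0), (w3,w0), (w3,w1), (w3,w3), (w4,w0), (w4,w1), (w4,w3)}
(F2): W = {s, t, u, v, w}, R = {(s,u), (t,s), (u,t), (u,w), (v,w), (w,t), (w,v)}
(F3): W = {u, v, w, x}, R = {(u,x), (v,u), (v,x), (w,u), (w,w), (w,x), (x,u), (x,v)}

This is the axiom for convergence; its first-order frame correspondent is forall x forall y forall z (Rxy & Rxz -> exists w (Ryw & Rzw)).
(F1): ✓.
(F2): fails — Ruw and Rut but w and t have no common successor.
(F3): fails — Rvu and Rvx but u and x have no common successor.

(F1)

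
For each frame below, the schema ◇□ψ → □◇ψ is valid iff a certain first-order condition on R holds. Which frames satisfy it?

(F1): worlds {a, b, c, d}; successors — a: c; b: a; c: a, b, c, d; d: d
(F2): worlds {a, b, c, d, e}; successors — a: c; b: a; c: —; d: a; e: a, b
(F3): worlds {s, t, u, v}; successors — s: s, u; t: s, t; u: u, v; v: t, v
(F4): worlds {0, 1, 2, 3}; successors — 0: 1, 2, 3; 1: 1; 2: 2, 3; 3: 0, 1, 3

The schema corresponds to convergence: ∀x ∀y ∀z (Rxy ∧ Rxz → ∃w (Ryw ∧ Rzw)).
(F1): fails — Rcd and Rcb but d and b have no common successor.
(F2): fails — Rac and Rac but c and c have no common successor.
(F3): holds.
(F4): fails — R02 and R01 but 2 and 1 have no common successor.
Valid on: (F3).

(F3)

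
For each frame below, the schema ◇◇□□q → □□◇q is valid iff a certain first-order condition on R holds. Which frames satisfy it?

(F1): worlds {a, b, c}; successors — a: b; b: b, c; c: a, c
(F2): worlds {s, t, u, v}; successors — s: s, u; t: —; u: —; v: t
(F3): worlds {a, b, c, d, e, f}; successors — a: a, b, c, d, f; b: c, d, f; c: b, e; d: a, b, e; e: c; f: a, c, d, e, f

(F1)

The schema corresponds to a generalized confluence (Geach) condition: ∀x ∀y ∀z ((xR²y ∧ xR²z) → ∃w (yR²w ∧ zRw)).
(F1): ✓.
(F2): fails — sR²s, sR²u but no w with sR²w and uRw.
(F3): fails — aR²c, aR²c but no w with cR²w and cRw.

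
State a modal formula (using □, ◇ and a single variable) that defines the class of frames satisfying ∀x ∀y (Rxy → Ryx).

p → □◇p

The condition is symmetry. The B schema p → □◇p defines it.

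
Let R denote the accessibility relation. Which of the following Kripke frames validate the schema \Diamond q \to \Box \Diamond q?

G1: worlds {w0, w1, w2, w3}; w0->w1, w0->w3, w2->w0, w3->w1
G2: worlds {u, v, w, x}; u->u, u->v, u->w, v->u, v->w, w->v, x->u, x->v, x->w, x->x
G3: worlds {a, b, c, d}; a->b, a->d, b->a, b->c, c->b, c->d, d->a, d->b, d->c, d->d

This is the axiom for the Euclidean property; its first-order frame correspondent is \forall x \forall y \forall z (Rxy \wedge Rxz \to Ryz).
G1: fails — Rw0w1 and Rw0w1 but not Rw1w1.
G2: fails — Ruv and Ruv but not Rvv.
G3: fails — Rab and Rab but not Rbb.

none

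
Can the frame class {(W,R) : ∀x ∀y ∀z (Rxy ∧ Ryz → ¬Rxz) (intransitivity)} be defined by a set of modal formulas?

If a class were modally definable it would be closed under surjective bounded morphisms (Goldblatt–Thomason).
The 5-cycle (worlds w0,w1,w2,w3,w4 with w0→w1→w2→w3→w4→w0) is intransitive. Mapping every world to a single reflexive point • is a surjective bounded morphism; the reflexive point is not intransitive (R••∧R•• but R••).
So no modal formula (or set of formulas) defines exactly the intransitive frames.

Not modally definable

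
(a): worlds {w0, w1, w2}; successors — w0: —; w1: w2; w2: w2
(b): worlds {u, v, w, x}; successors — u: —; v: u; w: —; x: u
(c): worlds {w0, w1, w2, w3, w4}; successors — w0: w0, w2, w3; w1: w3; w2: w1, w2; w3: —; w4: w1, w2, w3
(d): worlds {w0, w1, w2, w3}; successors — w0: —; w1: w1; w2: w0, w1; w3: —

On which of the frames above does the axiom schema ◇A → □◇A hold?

Frame correspondent (Sahlqvist): ∀x ∀y ∀z (Rxy ∧ Rxz → Ryz) — i.e. the Euclidean property.
(a): satisfies the condition.
(b): fails — Rvu and Rvu but not Ruu.
(c): fails — Rw0w2 and Rw0w0 but not Rw2w0.
(d): fails — Rw2w0 and Rw2w0 but not Rw0w0.
Valid on: (a).

(a)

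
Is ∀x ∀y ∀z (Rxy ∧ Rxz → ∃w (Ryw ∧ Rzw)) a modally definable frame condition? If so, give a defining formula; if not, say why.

Definable; ◇□p → □◇p defines it

This is a Sahlqvist condition; the .2 axiom ◇□p → □◇p defines it.
Suppose ◇□p→□◇p is valid. Take Rxy, Rxz and set V(p)={w : Ryw}. Then □p at y so ◇□p at x, so □◇p at x, so ◇p at z, giving w with Rzw and Ryw.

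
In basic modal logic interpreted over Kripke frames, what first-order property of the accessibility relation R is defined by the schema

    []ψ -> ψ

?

reflexivity: forall x Rxx

Suppose □ψ→ψ is valid. At any x set V(ψ)={w : Rxw}. Then □ψ holds at x, so ψ holds at x, i.e. Rxx.
Conversely, any frame satisfying forall x Rxx validates the schema.
So the correspondent is reflexivity.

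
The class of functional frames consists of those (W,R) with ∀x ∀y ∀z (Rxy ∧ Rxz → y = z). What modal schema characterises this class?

The condition is partial functionality. The CD schema ◇ψ → □ψ defines it.

◇ψ → □ψ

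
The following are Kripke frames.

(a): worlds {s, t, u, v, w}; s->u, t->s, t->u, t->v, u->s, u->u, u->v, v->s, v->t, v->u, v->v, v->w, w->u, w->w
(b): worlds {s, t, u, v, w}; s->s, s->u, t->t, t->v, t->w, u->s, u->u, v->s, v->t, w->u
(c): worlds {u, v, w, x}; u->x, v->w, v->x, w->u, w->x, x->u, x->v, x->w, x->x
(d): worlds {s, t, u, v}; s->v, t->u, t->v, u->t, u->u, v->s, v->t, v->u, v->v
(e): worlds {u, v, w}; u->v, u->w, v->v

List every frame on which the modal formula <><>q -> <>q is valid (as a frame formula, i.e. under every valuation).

The schema corresponds to transitivity: forall x forall y forall z (Rxy & Ryz -> Rxz).
(a): fails — Ruv and Rvt but not Rut.
(b): fails — Rtv and Rvs but not Rts.
(c): fails — Rwx and Rxw but not Rww.
(d): fails — Rtv and Rvt but not Rtt.
(e): condition met.
Valid on: (e).

(e)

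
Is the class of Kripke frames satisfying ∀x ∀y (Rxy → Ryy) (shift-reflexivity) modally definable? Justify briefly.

Yes — defined by □(□r → r)

Yes: it is shift-reflexivity, defined by the T□ schema □(□r → r).
Suppose □(□r→r) is valid. Take Rxy and set V(r)={w : Ryw}. Then at y, □r holds; since □(□r→r) at x, □r→r at y, so r at y, i.e. Ryy.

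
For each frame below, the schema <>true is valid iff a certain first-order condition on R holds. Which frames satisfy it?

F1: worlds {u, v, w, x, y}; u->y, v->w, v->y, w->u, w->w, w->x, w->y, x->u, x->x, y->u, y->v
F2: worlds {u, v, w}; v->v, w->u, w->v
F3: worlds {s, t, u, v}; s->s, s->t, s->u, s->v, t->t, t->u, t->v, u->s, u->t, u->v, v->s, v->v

The schema corresponds to seriality: forall x exists y Rxy.
F1: satisfies the condition.
F2: fails — world u has no successor.
F3: satisfies the condition.
Valid on: F1, F3.

F1, F3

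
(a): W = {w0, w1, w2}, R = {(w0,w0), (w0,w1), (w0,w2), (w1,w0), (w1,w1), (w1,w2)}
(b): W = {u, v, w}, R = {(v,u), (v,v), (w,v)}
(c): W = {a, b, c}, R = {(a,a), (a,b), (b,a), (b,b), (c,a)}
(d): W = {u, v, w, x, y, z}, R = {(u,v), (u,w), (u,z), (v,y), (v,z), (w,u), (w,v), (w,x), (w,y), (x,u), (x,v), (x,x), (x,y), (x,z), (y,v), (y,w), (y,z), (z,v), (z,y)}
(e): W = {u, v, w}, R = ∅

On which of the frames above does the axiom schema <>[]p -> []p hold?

(c), (e)

The schema corresponds to the Euclidean property: forall x forall y forall z (Rxy & Rxz -> Ryz).
(a): fails — Rw0w2 and Rw0w1 but not Rw2w1.
(b): fails — Rvu and Rvu but not Ruu.
(c): holds.
(d): fails — Ruv and Ruv but not Rvv.
(e): holds.
Valid on: (c), (e).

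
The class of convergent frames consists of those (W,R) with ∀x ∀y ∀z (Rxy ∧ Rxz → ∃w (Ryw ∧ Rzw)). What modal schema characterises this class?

◇□r → □◇r

A defining formula is ◇□r → □◇r (the .2 axiom).
Suppose ◇□r→□◇r is valid. Take Rxy, Rxz and set V(r)={w : Ryw}. Then □r at y so ◇□r at x, so □◇r at x, so ◇r at z, giving w with Rzw and Ryw.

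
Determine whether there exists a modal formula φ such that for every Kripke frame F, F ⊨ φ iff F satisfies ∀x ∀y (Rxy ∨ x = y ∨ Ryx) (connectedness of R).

Not definable by any modal formula

Modal frame validity is preserved under disjoint unions.
Take 3 disjoint single-world reflexive frames: each is trivially connected, but their disjoint union has 3 worlds with no edge between distinct components, so it is not connected.
Hence connectedness of R is not modally definable.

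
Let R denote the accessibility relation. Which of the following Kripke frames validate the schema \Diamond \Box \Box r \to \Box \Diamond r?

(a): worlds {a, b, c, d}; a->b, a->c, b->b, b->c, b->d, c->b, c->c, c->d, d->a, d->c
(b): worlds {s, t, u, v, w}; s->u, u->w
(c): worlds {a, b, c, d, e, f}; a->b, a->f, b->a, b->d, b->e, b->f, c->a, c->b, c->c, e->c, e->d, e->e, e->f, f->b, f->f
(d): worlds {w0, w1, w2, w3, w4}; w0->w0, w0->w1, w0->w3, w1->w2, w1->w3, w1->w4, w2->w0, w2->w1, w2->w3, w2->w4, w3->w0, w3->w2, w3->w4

The schema corresponds to a generalized confluence (Geach) condition: \forall x \forall y \forall z ((xRy \wedge xRz) \to \exists w (y R^2 w \wedge zRw)).
(a): holds.
(b): fails — sRu, sRu but no w* with uR²w* and uRw*.
(c): fails — bRa, bRd but no w with aR²w and dRw.
(d): fails — w1Rw2, w1Rw4 but no w with w2R²w and w4Rw.
Valid on: (a).

(a)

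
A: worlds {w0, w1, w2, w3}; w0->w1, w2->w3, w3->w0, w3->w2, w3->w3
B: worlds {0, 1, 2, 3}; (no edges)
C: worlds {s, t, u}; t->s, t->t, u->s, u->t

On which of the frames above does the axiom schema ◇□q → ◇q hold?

The schema corresponds to a generalized confluence (Geach) condition: ∀x ∀y (xRy → ∃w (yRw ∧ xRw)).
A: fails — w0Rw1 but no w with w1Rw and w0Rw.
B: satisfies the condition.
C: fails — tRs but no w with sRw and tRw.

B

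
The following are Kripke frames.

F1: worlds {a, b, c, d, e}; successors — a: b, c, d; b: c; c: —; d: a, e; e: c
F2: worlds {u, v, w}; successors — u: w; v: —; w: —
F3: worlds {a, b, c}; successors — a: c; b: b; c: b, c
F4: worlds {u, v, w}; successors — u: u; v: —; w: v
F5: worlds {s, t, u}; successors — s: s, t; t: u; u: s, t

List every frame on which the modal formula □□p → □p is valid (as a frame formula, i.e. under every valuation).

Frame correspondent (Sahlqvist): ∀x ∀y (Rxy → ∃z (Rxz ∧ Rzy)) — i.e. density.
F1: fails — Rbc but no z with Rbz and Rzc.
F2: fails — Ruw but no z with Ruz and Rzw.
F3: holds.
F4: fails — Rwv but no z with Rwz and Rzv.
F5: fails — Rtu but no z with Rtz and Rzu.
Valid on: F3.

F3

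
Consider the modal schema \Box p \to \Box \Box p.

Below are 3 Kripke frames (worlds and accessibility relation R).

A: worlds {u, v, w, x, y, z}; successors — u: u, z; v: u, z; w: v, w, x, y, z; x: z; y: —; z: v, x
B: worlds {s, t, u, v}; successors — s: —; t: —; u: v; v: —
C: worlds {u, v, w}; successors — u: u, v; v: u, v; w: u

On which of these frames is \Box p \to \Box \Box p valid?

Frame correspondent (Sahlqvist): \forall x \forall y \forall z (Rxy \wedge Ryz \to Rxz) — i.e. transitivity.
A: fails — Ruz and Rzx but not Rux.
B: holds.
C: fails — Rwu and Ruv but not Rwv.

B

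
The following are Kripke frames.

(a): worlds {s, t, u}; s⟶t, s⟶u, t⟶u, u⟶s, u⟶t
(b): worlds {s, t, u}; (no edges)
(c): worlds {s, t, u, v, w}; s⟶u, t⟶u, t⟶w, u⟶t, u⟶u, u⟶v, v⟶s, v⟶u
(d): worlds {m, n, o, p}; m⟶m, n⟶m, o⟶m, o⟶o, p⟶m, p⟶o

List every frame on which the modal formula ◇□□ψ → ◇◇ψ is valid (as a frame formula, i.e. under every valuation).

(a), (b), (d)

This is the axiom for a generalized confluence (Geach) condition; its first-order frame correspondent is ∀x ∀y (xRy → ∃w (yR²w ∧ xR²w)).
(a): holds.
(b): holds.
(c): fails — tRw but no w* with wR²w* and tR²w*.
(d): holds.
Valid on: (a), (b), (d).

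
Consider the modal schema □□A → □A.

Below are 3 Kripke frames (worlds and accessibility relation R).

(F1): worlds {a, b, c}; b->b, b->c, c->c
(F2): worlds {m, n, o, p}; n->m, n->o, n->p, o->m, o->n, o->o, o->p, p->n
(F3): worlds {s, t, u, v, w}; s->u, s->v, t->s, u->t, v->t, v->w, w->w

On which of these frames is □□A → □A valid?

The schema corresponds to density: ∀x ∀y (Rxy → ∃z (Rxz ∧ Rzy)).
(F1): condition met.
(F2): fails — Rpn but no z with Rpz and Rzn.
(F3): fails — Rut but no z with Ruz and Rzt.
Valid on: (F1).

(F1)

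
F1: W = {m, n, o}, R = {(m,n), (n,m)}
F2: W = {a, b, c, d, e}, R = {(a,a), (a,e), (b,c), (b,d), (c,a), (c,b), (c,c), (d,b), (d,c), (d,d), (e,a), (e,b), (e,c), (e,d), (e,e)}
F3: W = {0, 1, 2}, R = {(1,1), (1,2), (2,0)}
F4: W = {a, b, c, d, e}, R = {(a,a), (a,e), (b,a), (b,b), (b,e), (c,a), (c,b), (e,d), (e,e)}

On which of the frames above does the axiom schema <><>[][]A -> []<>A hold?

F1, F2

Frame correspondent (Sahlqvist): forall x forall y forall z ((x R^2 y & xRz) -> exists w (y R^2 w & zRw)) — i.e. a generalized confluence (Geach) condition.
F1: holds.
F2: holds.
F3: fails — 1R²0, 1R1 but no w with 0R²w and 1Rw.
F4: fails — aR²d, aRa but no w with dR²w and aRw.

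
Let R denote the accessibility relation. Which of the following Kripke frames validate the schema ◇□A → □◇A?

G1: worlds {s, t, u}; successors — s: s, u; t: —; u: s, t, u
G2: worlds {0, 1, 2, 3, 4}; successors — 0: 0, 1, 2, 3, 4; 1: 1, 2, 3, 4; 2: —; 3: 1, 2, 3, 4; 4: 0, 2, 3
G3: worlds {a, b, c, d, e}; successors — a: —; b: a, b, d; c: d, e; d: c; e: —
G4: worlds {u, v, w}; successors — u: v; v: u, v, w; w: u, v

G4

Frame correspondent (Sahlqvist): ∀x ∀y ∀z (Rxy ∧ Rxz → ∃w (Ryw ∧ Rzw)) — i.e. convergence.
G1: fails — Rut and Rut but t and t have no common successor.
G2: fails — R00 and R02 but 0 and 2 have no common successor.
G3: fails — Rbb and Rba but b and a have no common successor.
G4: ✓.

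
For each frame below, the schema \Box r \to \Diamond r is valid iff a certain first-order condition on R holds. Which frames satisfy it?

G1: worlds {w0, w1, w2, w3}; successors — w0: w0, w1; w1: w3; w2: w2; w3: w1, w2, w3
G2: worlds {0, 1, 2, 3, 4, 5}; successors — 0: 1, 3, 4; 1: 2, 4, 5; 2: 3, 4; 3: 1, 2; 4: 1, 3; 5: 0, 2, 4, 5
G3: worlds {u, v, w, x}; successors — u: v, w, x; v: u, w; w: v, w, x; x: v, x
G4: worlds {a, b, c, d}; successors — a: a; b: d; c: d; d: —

G1, G2, G3

The schema corresponds to seriality: \forall x \exists y Rxy.
G1: ✓.
G2: ✓.
G3: ✓.
G4: fails — world d has no successor.
Valid on: G1, G2, G3.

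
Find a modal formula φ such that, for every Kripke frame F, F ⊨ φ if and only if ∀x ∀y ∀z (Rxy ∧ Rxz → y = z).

The condition is partial functionality. The CD schema ◇p → □p defines it.

◇p → □p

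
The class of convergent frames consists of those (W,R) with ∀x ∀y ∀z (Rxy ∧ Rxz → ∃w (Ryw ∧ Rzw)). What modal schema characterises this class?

◇□q → □◇q

A defining formula is ◇□q → □◇q (the .2 axiom).
Suppose ◇□q→□◇q is valid. Take Rxy, Rxz and set V(q)={w : Ryw}. Then □q at y so ◇□q at x, so □◇q at x, so ◇q at z, giving w with Rzw and Ryw.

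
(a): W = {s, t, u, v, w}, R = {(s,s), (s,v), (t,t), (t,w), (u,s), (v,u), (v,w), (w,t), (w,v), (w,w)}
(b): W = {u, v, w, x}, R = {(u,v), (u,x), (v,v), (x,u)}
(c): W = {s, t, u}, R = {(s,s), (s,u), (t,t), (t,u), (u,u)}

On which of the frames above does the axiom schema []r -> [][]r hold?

This is the axiom for transitivity; its first-order frame correspondent is forall x forall y forall z (Rxy & Ryz -> Rxz).
(a): fails — Rvw and Rwt but not Rvt.
(b): fails — Rxu and Ruv but not Rxv.
(c): holds.
Valid on: (c).

(c)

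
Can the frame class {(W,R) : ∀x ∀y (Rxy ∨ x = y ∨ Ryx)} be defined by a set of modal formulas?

Any modally definable frame class is closed under disjoint unions.
Take 2 disjoint single-world reflexive frames: each is trivially connected, but their disjoint union has 2 worlds with no edge between distinct components, so it is not connected.
So the class is not modally definable.

No — not modally definable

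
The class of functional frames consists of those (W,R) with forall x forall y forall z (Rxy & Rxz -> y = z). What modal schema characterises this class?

A defining formula is ◇p → □p (the CD axiom).
Suppose ◇p→□p is valid. Take Rxy, Rxz and set V(p)={y}. Then ◇p at x, so □p at x, so p at z, i.e. z=y.

◇p → □p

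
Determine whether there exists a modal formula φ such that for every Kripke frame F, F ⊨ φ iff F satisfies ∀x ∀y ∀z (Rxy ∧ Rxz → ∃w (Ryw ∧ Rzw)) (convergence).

Definable; ◇□p → □◇p defines it

The condition is convergence. A defining modal formula is ◇□p → □◇p.
Suppose ◇□p→□◇p is valid. Take Rxy, Rxz and set V(p)={w : Ryw}. Then □p at y so ◇□p at x, so □◇p at x, so ◇p at z, giving w with Rzw and Ryw.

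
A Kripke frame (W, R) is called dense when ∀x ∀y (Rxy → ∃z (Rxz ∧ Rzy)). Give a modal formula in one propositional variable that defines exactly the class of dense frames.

□□s → □s

The condition is density. The C4 schema □□s → □s defines it.
Suppose □□s→□s is valid. Take Rxy and set V(s)={w : xR²w}. Then □□s at x, so □s at x, so s at y, i.e. ∃z(Rxz∧Rzy).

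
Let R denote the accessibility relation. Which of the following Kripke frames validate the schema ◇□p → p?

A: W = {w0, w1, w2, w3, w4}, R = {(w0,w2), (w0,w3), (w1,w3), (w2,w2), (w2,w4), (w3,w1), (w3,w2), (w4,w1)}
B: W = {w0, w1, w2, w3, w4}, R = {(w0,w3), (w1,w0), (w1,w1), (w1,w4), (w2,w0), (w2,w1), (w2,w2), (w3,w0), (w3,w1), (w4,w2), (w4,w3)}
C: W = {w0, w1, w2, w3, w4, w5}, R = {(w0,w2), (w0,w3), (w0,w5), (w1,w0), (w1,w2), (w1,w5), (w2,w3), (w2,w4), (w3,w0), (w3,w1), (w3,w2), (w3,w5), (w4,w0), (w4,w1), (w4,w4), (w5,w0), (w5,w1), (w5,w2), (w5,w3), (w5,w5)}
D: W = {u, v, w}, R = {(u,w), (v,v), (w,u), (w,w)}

D

Frame correspondent (Sahlqvist): ∀x ∀y (Rxy → Ryx) — i.e. symmetry.
A: fails — Rw2w4 but not Rw4w2.
B: fails — Rw1w0 but not Rw0w1.
C: fails — Rw3w1 but not Rw1w3.
D: condition met.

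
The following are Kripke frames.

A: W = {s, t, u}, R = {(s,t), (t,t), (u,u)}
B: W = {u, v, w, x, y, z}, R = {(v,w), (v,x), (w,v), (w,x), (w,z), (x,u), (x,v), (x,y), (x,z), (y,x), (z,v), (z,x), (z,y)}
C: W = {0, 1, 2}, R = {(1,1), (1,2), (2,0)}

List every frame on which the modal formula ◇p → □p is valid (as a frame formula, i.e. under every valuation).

The schema corresponds to partial functionality: ∀x ∀y ∀z (Rxy ∧ Rxz → y = z).
A: ✓.
B: fails — v sees both w and x.
C: fails — 1 sees both 1 and 2.

A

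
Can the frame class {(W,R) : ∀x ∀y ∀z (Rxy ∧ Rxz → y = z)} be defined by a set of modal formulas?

This is a Sahlqvist condition; the CD axiom ◇r → □r defines it.

Yes — defined by ◇r → □r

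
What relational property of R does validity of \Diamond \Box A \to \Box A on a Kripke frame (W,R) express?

Equivalently (dual form): ◇A → □◇A.
Suppose ◇A→□◇A is valid. Take Rxy, Rxz and set V(A)={y}. Then ◇A at x, so □◇A at x, so ◇A at z, so some w with Rzw has A; w=y, i.e. Rzy. By symmetry of the argument, Ryz.

the Euclidean property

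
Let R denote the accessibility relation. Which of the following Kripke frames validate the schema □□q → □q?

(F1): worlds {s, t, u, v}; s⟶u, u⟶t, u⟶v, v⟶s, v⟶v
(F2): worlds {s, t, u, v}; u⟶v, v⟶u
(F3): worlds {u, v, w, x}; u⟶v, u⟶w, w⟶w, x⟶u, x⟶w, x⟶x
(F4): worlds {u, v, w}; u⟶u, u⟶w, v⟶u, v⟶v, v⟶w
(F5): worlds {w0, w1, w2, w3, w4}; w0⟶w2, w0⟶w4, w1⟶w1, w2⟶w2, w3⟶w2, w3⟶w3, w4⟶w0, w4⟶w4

This is the axiom for density; its first-order frame correspondent is ∀x ∀y (Rxy → ∃z (Rxz ∧ Rzy)).
(F1): fails — Rut but no z with Ruz and Rzt.
(F2): fails — Ruv but no z with Ruz and Rzv.
(F3): fails — Ruv but no z with Ruz and Rzv.
(F4): holds.
(F5): holds.
Valid on: (F4), (F5).

(F4), (F5)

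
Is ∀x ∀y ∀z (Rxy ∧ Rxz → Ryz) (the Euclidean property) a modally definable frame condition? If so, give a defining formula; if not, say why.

The condition is the Euclidean property. A defining modal formula is ◇q → □◇q.
Suppose ◇q→□◇q is valid. Take Rxy, Rxz and set V(q)={y}. Then ◇q at x, so □◇q at x, so ◇q at z, so some w with Rzw has q; w=y, i.e. Rzy. By symmetry of the argument, Ryz.

Yes, by ◇q → □◇q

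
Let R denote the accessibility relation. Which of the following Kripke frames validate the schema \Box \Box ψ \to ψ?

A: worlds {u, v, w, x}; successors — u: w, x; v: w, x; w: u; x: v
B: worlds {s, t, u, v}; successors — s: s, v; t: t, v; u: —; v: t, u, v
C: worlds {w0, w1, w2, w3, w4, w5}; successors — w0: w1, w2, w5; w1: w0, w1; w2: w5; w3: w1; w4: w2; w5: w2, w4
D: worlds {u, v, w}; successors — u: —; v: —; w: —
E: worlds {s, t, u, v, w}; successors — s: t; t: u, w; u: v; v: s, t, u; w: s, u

A

The schema corresponds to a generalized confluence (Geach) condition: \forall x \exists w (x R^2 w \wedge x = w).
A: holds.
B: fails — at u but no w with uR²w and u=w.
C: fails — at w3 but no w with w3R²w and w3=w.
D: fails — at u but no t with uR²t and u=t.
E: fails — at s but no w* with sR²w* and s=w*.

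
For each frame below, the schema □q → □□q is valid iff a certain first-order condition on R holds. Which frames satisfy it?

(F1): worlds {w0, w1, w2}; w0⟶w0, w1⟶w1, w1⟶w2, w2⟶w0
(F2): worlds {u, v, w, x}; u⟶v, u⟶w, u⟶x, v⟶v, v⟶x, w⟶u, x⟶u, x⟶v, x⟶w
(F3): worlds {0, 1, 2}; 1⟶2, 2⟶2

(F3)

This is the axiom for transitivity; its first-order frame correspondent is ∀x ∀y ∀z (Rxy ∧ Ryz → Rxz).
(F1): fails — Rw1w2 and Rw2w0 but not Rw1w0.
(F2): fails — Ruw and Rwu but not Ruu.
(F3): holds.
Valid on: (F3).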